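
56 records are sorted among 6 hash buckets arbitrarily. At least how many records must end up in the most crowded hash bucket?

10

Pigeonhole: the 6 hash buckets are the holes and the 56 records are the pigeons.
If every hash bucket held at most 9 records, the total would be at most 6 × 9 = 54, which is less than 56.
So some hash bucket holds at least ⌈56/6⌉ = 10 records.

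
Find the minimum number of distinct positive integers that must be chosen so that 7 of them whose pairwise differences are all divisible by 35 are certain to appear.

Integers whose pairwise differences are multiples of 35 are exactly those sharing a remainder mod 35. By the pigeonhole principle, the 35 residue classes mod 35 are the pigeonholes.
With 210 integers one could put 6 in each residue class and have no class reach 7.
The 211th integer pushes some class to 7, so 35·6 + 1 = 211.

211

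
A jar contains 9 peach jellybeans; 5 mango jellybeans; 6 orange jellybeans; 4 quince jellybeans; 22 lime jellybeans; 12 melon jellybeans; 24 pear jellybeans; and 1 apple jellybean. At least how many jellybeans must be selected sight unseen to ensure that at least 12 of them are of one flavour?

An adversary could hand out at most 11 jellybeans per flavour (5 flavours run out sooner): 9 + 5 + 6 + 4 + 11 + 11 + 11 + 1 = 58 jellybeans and still no flavour has 12.
By pigeonhole, one more jellybean lands in a flavour already at 11, so 59 draws are enough and 58 are not.

59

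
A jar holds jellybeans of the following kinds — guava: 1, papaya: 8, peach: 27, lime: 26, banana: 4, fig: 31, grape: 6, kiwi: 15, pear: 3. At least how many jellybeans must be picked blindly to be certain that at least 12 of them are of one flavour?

Put each drawn jellybean into a box by flavour. The largest draw with every box below 12 takes min(count, 11) from each flavour; flavours with fewer than 11 contribute all they have.
Σ min(cᵢ, 11) = 1 + 8 + 11 + 11 + 4 + 11 + 6 + 11 + 3 = 66.
Draw number 66 + 1 = 67 must push one box to 12.

67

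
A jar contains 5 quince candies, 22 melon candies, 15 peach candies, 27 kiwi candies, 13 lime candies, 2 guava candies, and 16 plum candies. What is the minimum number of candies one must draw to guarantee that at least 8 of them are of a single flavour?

The 7 flavours are the holes; the candies drawn are the pigeons.
To avoid 8 of any one flavour, the worst case takes at most 7 of each flavour, or every candy of a flavour that has fewer than 7.
That gives 5 + 7 + 7 + 7 + 7 + 2 + 7 = 42 candies with no flavour reaching 8.
The next candy forces some flavour to 8, so 42 + 1 = 43.

43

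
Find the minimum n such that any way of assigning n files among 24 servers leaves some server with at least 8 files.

With 168 files one could put exactly 7 in each of the 24 servers, and no server would reach 8.
One more file must land in a server that already has 7, giving it 8.
So 24 × 7 + 1 = 169 files are required.

169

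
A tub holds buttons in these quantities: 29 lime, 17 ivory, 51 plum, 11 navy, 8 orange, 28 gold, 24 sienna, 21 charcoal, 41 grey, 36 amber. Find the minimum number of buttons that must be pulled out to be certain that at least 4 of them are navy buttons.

In the worst case for collecting navy buttons, every non-navy button comes out first.
There are 29 + 17 + 51 + 8 + 28 + 24 + 21 + 41 + 36 = 255 non-navy buttons altogether.
After those, each further button must be navy, so 255 + 4 = 259 draws guarantee 4 navy buttons.

259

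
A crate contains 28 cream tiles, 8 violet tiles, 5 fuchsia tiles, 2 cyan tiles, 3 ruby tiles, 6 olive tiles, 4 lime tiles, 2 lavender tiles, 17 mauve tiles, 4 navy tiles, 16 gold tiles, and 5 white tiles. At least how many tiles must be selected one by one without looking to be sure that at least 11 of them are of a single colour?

Put each drawn tile into a box by colour. The largest draw with every box below 11 takes min(count, 10) from each colour; colours with fewer than 10 contribute all they have.
Σ min(cᵢ, 10) = 10 + 8 + 5 + 2 + 3 + 6 + 4 + 2 + 10 + 4 + 10 + 5 = 69.
Draw number 69 + 1 = 70 must push one box to 11.

70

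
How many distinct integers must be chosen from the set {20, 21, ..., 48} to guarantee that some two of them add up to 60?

Two chosen integers sum to 60 exactly when both halves of some pair {x, 60−x} with 20 ≤ x ≤ 60−x ≤ 40 are chosen — 10 such pairs.
The remaining 9 elements (those with no distinct partner in range) can never complete a 60-sum, so the worst case takes all of them and one from each pair: 9 + 10 = 19.
By the pigeonhole principle, the 20th integer has to be the second member of some pair, so 19 + 1 = 20.

20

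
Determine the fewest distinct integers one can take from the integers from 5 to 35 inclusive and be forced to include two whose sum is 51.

22

A set avoiding the sum 51 can contain at most one of each pair {x, 51−x}, plus the 11 elements whose complement lies outside the range.
The integers 5, …, 25 (21 of them) are such a set: any two sum to at least 5+6 = 11 and at most 24+25 = 49 < 51.
By pigeonhole, any 22nd integer completes one of the 10 pairs, so 22 choices force a sum of 51.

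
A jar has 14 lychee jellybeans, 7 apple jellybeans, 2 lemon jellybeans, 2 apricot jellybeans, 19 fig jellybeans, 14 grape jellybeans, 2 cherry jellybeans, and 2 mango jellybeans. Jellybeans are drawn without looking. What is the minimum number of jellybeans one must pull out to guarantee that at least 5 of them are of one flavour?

25

An adversary could hand out at most 4 jellybeans per flavour (4 flavours run out sooner): 4 + 4 + 2 + 2 + 4 + 4 + 2 + 2 = 24 jellybeans and still no flavour has 5.
By pigeonhole, one more jellybean lands in a flavour already at 4, so 25 draws are enough and 24 are not.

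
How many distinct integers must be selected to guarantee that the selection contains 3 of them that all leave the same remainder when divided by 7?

Pigeonhole: the 7 residue classes mod 7 are the pigeonholes.
With 14 integers one could put 2 in each residue class and have no class reach 3.
The 15th integer pushes some class to 3, so 7·2 + 1 = 15.

15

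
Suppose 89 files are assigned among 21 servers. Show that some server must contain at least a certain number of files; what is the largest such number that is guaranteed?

5

Pigeonhole: the 21 servers are the holes and the 89 files are the pigeons.
If every server held at most 4 files, the total would be at most 21 × 4 = 84, which is less than 89.
So some server holds at least ⌈89/21⌉ = 5 files.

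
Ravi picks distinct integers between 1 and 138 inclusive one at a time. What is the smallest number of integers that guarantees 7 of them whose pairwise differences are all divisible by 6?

Integers whose pairwise differences are multiples of 6 are exactly those sharing a remainder mod 6. Pigeonhole: the 6 residue classes mod 6 are the pigeonholes.
With 36 integers one could put 6 in each residue class and have no class reach 7.
The 37th integer pushes some class to 7, so 6·6 + 1 = 37.

37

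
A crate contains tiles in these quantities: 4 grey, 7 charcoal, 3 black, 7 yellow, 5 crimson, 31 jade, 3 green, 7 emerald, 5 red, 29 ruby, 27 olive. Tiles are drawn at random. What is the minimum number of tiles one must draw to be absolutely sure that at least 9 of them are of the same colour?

66

An adversary could hand out at most 8 tiles per colour (8 colours run out sooner): 4 + 7 + 3 + 7 + 5 + 8 + 3 + 7 + 5 + 8 + 8 = 65 tiles and still no colour has 9.
One more tile lands in a colour already at 8, so 66 draws are enough and 65 are not.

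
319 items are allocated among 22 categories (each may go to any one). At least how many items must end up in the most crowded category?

The 22 categories are the holes and the 319 items are the pigeons.
If every category held at most 14 items, the total would be at most 22 × 14 = 308, which is less than 319.
So some category holds at least ⌈319/22⌉ = 15 items.

15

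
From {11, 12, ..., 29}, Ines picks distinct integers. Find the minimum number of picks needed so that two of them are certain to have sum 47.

14

Group the elements by complementary pair {x, 47−x}: {18,29}, {19,28}, {20,27}, …, giving 6 two-element pairs and 7 integers whose partner 47−x falls outside [11,29].
Treating each of those 13 groups as a pigeonhole, one can pick one integer per group — 13 integers — with no two summing to 47.
The 14th integer lands in an occupied pair, forcing a sum of 47.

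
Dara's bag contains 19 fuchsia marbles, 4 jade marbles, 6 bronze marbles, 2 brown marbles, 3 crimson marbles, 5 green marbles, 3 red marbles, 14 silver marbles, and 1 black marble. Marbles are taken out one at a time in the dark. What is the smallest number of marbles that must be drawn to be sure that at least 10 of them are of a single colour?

Put each drawn marble into a box by colour. The largest draw with every box below 10 takes min(count, 9) from each colour; colours with fewer than 9 contribute all they have.
Σ min(cᵢ, 9) = 9 + 4 + 6 + 2 + 3 + 5 + 3 + 9 + 1 = 42.
Draw number 42 + 1 = 43 must push one box to 10.

43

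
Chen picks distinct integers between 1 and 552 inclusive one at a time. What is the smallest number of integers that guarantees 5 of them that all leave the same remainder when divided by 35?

141

Pigeonhole: the 35 residue classes mod 35 are the pigeonholes.
With 140 integers one could put 4 in each residue class and have no class reach 5.
The 141st integer pushes some class to 5, so 35·4 + 1 = 141.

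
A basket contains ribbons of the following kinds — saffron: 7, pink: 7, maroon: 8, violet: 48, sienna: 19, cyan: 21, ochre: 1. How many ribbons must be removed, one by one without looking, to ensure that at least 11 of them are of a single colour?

54

An adversary could hand out at most 10 ribbons per colour (4 colours run out sooner): 7 + 7 + 8 + 10 + 10 + 10 + 1 = 53 ribbons and still no colour has 11.
One more ribbon lands in a colour already at 10, so 54 draws are enough and 53 are not.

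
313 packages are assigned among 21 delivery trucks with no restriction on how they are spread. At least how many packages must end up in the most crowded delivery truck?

15

The 21 delivery trucks are the holes and the 313 packages are the pigeons.
If every delivery truck held at most 14 packages, the total would be at most 21 × 14 = 294, which is less than 313.
So some delivery truck holds at least ⌈313/21⌉ = 15 packages.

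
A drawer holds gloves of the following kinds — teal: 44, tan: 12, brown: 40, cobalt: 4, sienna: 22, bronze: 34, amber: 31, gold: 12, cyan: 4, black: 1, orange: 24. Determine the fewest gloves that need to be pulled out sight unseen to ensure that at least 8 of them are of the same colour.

By the pigeonhole principle, put each drawn glove into a box by colour. The largest draw with every box below 8 takes min(count, 7) from each colour; colours with fewer than 7 contribute all they have.
Σ min(cᵢ, 7) = 7 + 7 + 7 + 4 + 7 + 7 + 7 + 7 + 4 + 1 + 7 = 65.
Draw number 65 + 1 = 66 must push one box to 8.

66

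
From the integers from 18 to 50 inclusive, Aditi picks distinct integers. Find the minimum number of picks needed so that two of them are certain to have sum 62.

21

A set avoiding the sum 62 can contain at most one of each pair {x, 62−x}, plus the 7 elements whose complement lies outside the range or equal to its own complement.
The integers 31, …, 50 (20 of them) are such a set: any two sum to at least 31+32 = 63 > 62.
Any 21st integer completes one of the 13 pairs, so 21 choices force a sum of 62.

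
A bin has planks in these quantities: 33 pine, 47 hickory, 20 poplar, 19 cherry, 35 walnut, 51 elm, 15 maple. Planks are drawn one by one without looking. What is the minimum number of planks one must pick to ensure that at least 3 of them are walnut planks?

188

In the worst case for collecting walnut planks, every non-walnut plank comes out first.
There are 33 + 47 + 20 + 19 + 51 + 15 = 185 non-walnut planks altogether.
After those, each further plank must be walnut, so 185 + 3 = 188 draws guarantee 3 walnut planks.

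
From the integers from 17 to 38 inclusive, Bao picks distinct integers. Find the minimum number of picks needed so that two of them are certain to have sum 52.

14

A set avoiding the sum 52 can contain at most one of each pair {x, 52−x}, plus the 4 elements whose complement lies outside the range or equal to its own complement.
The integers 26, …, 38 (13 of them) are such a set: any two sum to at least 26+27 = 53 > 52.
Any 14th integer completes one of the 9 pairs, so 14 choices force a sum of 52.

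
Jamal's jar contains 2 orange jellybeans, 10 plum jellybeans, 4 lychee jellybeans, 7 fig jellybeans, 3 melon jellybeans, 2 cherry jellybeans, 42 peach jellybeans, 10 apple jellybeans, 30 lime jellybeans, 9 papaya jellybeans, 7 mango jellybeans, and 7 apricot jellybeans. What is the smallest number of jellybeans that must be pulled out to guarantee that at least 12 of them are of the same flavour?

By the pigeonhole principle, put each drawn jellybean into a box by flavour. The largest draw with every box below 12 takes min(count, 11) from each flavour; flavours with fewer than 11 contribute all they have.
Σ min(cᵢ, 11) = 2 + 10 + 4 + 7 + 3 + 2 + 11 + 10 + 11 + 9 + 7 + 7 = 83.
Draw number 83 + 1 = 84 must push one box to 12.

84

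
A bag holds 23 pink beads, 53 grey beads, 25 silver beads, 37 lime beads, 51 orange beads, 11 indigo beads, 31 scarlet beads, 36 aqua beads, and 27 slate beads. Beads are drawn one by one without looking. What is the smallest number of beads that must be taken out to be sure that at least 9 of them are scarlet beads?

In the worst case for collecting scarlet beads, every non-scarlet bead comes out first.
There are 23 + 53 + 25 + 37 + 51 + 11 + 36 + 27 = 263 non-scarlet beads altogether.
After those, each further bead must be scarlet, so 263 + 9 = 272 draws guarantee 9 scarlet beads.

272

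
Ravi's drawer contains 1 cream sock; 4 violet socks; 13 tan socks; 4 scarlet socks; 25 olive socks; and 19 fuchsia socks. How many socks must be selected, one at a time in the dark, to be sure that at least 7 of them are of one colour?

By the pigeonhole principle, put each drawn sock into a box by colour. The largest draw with every box below 7 takes min(count, 6) from each colour; colours with fewer than 6 contribute all they have.
Σ min(cᵢ, 6) = 1 + 4 + 6 + 4 + 6 + 6 = 27.
Draw number 27 + 1 = 28 must push one box to 7.

28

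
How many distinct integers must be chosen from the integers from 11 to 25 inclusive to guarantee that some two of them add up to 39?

10

Group the elements by complementary pair {x, 39−x}: {14,25}, {15,24}, {16,23}, …, giving 6 two-element pairs and 3 integers whose partner 39−x falls outside [11,25].
Treating each of those 9 groups as a pigeonhole, one can pick one integer per group — 9 integers — with no two summing to 39.
The 10th integer lands in an occupied pair, forcing a sum of 39.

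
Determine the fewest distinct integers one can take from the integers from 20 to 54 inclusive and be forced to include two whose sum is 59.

Group the elements by complementary pair {x, 59−x}: {20,39}, {21,38}, {22,37}, …, giving 10 two-element pairs and 15 integers whose partner 59−x falls outside [20,54].
Pigeonhole: treating each of those 25 groups as a pigeonhole, one can pick one integer per group — 25 integers — with no two summing to 59.
The 26th integer lands in an occupied pair, forcing a sum of 59.

26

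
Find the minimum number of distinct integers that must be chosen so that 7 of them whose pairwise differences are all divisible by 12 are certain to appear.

Integers whose pairwise differences are multiples of 12 are exactly those sharing a remainder mod 12. By the pigeonhole principle, the 12 residue classes mod 12 are the pigeonholes.
With 72 integers one could put 6 in each residue class and have no class reach 7.
The 73rd integer pushes some class to 7, so 12·6 + 1 = 73.

73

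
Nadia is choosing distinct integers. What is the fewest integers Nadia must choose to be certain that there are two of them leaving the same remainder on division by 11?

12

The 11 residue classes mod 11 are the pigeonholes.
With 11 integers one could put 1 in each residue class and have no class reach 2.
The 12th integer pushes some class to 2, so 11·1 + 1 = 12.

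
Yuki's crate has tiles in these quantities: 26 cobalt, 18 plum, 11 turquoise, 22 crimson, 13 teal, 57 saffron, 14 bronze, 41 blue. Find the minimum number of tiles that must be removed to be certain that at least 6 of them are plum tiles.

190

In the worst case for collecting plum tiles, every non-plum tile comes out first.
There are 26 + 11 + 22 + 13 + 57 + 14 + 41 = 184 non-plum tiles altogether.
After those, each further tile must be plum, so 184 + 6 = 190 draws guarantee 6 plum tiles.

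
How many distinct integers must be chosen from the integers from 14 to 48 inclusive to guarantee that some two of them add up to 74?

25

Group the elements by complementary pair {x, 74−x}: {26,48}, {27,47}, {28,46}, …, giving 11 two-element pairs, the single value 37 (it cannot pair with itself since the integers are distinct), and 12 integers whose partner 74−x falls outside [14,48].
Treating each of those 24 groups as a pigeonhole, one can pick one integer per group — 24 integers — with no two summing to 74.
The 25th integer lands in an occupied pair, forcing a sum of 74.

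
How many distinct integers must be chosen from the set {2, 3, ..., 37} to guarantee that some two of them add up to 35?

A set avoiding the sum 35 can contain at most one of each pair {x, 35−x}, plus the 4 elements whose complement lies outside the range.
The integers 18, …, 37 (20 of them) are such a set: any two sum to at least 18+19 = 37 > 35.
Any 21st integer completes one of the 16 pairs, so 21 choices force a sum of 35.

21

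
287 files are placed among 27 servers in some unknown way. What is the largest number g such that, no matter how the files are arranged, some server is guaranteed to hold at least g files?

11

Pigeonhole: the 27 servers are the holes and the 287 files are the pigeons.
If every server held at most 10 files, the total would be at most 27 × 10 = 270, which is less than 287.
So some server holds at least ⌈287/27⌉ = 11 files.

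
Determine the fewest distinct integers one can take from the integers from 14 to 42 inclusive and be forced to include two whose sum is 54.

17

Group the elements by complementary pair {x, 54−x}: {14,40}, {15,39}, {16,38}, …, giving 13 two-element pairs, the single value 27 (it cannot pair with itself since the integers are distinct), and 2 integers whose partner 54−x falls outside [14,42].
Pigeonhole: treating each of those 16 groups as a pigeonhole, one can pick one integer per group — 16 integers — with no two summing to 54.
The 17th integer lands in an occupied pair, forcing a sum of 54.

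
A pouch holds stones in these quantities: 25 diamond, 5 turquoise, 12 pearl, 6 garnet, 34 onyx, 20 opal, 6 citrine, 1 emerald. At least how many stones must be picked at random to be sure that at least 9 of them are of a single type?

51

Put each drawn stone into a box by type. The largest draw with every box below 9 takes min(count, 8) from each type; types with fewer than 8 contribute all they have.
Σ min(cᵢ, 8) = 8 + 5 + 8 + 6 + 8 + 8 + 6 + 1 = 50.
Draw number 50 + 1 = 51 must push one box to 9.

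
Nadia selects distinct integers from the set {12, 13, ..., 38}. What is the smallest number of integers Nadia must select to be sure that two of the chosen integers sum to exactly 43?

Group the elements by complementary pair {x, 43−x}: {12,31}, {13,30}, {14,29}, …, giving 10 two-element pairs and 7 integers whose partner 43−x falls outside [12,38].
Pigeonhole: treating each of those 17 groups as a pigeonhole, one can pick one integer per group — 17 integers — with no two summing to 43.
The 18th integer lands in an occupied pair, forcing a sum of 43.

18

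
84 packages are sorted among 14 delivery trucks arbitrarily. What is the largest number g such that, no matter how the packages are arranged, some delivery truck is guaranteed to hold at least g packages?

6

By the pigeonhole principle, the 14 delivery trucks are the holes and the 84 packages are the pigeons.
If every delivery truck held at most 5 packages, the total would be at most 14 × 5 = 70, which is less than 84.
So some delivery truck holds at least ⌈84/14⌉ = 6 packages.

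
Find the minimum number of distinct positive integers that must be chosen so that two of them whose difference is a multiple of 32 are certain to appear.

33

Integers whose pairwise differences are multiples of 32 are exactly those sharing a remainder mod 32. The 32 residue classes mod 32 are the pigeonholes.
With 32 integers one could put 1 in each residue class and have no class reach 2.
The 33rd integer pushes some class to 2, so 32·1 + 1 = 33.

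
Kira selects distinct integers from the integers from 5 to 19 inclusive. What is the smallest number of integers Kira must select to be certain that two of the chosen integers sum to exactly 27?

10

Two chosen integers sum to 27 exactly when both halves of some pair {x, 27−x} with 8 ≤ x ≤ 27−x ≤ 19 are chosen — 6 such pairs.
The remaining 3 elements (those with no distinct partner in range) can never complete a 27-sum, so the worst case takes all of them and one from each pair: 3 + 6 = 9.
The 10th integer has to be the second member of some pair, so 9 + 1 = 10.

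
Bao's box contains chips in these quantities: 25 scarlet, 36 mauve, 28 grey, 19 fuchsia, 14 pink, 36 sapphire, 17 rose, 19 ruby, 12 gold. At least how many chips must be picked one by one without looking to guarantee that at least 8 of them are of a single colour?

64

Put each drawn chip into a box by colour. The largest draw with every box below 8 takes min(count, 7) from each colour.
Σ min(cᵢ, 7) = 7 + 7 + 7 + 7 + 7 + 7 + 7 + 7 + 7 = 63.
Draw number 63 + 1 = 64 must push one box to 8.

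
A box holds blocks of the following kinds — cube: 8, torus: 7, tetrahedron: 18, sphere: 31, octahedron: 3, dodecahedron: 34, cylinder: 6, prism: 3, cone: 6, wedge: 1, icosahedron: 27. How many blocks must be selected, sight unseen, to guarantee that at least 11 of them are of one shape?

The 11 shapes are the holes; the blocks drawn are the pigeons.
To avoid 11 of any one shape, the worst case takes at most 10 of each shape, or every block of a shape that has fewer than 10.
That gives 8 + 7 + 10 + 10 + 3 + 10 + 6 + 3 + 6 + 1 + 10 = 74 blocks with no shape reaching 11.
The next block forces some shape to 11, so 74 + 1 = 75.

75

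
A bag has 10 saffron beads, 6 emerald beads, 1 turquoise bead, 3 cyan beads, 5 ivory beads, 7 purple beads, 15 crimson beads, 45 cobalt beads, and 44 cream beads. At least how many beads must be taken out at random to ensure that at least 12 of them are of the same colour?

66

Put each drawn bead into a box by colour. The largest draw with every box below 12 takes min(count, 11) from each colour; colours with fewer than 11 contribute all they have.
Σ min(cᵢ, 11) = 10 + 6 + 1 + 3 + 5 + 7 + 11 + 11 + 11 = 65.
Draw number 65 + 1 = 66 must push one box to 12.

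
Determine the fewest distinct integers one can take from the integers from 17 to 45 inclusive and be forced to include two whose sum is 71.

20

A set avoiding the sum 71 can contain at most one of each pair {x, 71−x}, plus the 9 elements whose complement lies outside the range.
The integers 17, …, 35 (19 of them) are such a set: any two sum to at least 17+18 = 35 and at most 34+35 = 69 < 71.
By the pigeonhole principle, any 20th integer completes one of the 10 pairs, so 20 choices force a sum of 71.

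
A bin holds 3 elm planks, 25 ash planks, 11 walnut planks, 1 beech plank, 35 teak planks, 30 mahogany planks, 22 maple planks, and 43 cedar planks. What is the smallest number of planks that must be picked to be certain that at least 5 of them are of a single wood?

29

By the pigeonhole principle, the 8 woods are the holes; the planks drawn are the pigeons.
To avoid 5 of any one wood, the worst case takes at most 4 of each wood, or every plank of a wood that has fewer than 4.
That gives 3 + 4 + 4 + 1 + 4 + 4 + 4 + 4 = 28 planks with no wood reaching 5.
The next plank forces some wood to 5, so 28 + 1 = 29.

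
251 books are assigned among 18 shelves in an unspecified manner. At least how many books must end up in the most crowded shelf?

14

Pigeonhole: the 18 shelves are the holes and the 251 books are the pigeons.
If every shelf held at most 13 books, the total would be at most 18 × 13 = 234, which is less than 251.
So some shelf holds at least ⌈251/18⌉ = 14 books.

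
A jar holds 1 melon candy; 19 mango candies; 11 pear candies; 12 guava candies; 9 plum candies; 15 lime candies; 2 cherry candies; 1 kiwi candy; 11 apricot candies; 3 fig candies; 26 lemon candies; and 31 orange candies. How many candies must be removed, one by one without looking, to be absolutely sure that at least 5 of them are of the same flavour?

An adversary could hand out at most 4 candies per flavour (4 flavours run out sooner): 1 + 4 + 4 + 4 + 4 + 4 + 2 + 1 + 4 + 3 + 4 + 4 = 39 candies and still no flavour has 5.
By the pigeonhole principle, one more candy lands in a flavour already at 4, so 40 draws are enough and 39 are not.

40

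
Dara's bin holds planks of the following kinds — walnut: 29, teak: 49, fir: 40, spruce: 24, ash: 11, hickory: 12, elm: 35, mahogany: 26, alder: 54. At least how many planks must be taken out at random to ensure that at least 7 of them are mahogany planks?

In the worst case for collecting mahogany planks, every non-mahogany plank comes out first.
There are 29 + 49 + 40 + 24 + 11 + 12 + 35 + 54 = 254 non-mahogany planks altogether.
After those, each further plank must be mahogany, so 254 + 7 = 261 draws guarantee 7 mahogany planks.

261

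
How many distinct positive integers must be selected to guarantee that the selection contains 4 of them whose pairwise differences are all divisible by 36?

Integers whose pairwise differences are multiples of 36 are exactly those sharing a remainder mod 36. By pigeonhole, the 36 residue classes mod 36 are the pigeonholes.
With 108 integers one could put 3 in each residue class and have no class reach 4.
The 109th integer pushes some class to 4, so 36·3 + 1 = 109.

109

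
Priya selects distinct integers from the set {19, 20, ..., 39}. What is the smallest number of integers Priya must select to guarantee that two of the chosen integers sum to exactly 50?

16

Two chosen integers sum to 50 exactly when both halves of some pair {x, 50−x} with 19 ≤ x ≤ 50−x ≤ 31 are chosen — 6 such pairs.
The remaining 9 elements (those with no distinct partner in range) can never complete a 50-sum, so the worst case takes all of them and one from each pair: 9 + 6 = 15.
The 16th integer has to be the second member of some pair, so 15 + 1 = 16.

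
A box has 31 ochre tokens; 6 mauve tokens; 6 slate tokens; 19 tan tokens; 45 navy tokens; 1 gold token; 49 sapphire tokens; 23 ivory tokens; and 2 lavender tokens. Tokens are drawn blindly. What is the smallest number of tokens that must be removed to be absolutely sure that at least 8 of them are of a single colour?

An adversary could hand out at most 7 tokens per colour (4 colours run out sooner): 7 + 6 + 6 + 7 + 7 + 1 + 7 + 7 + 2 = 50 tokens and still no colour has 8.
One more token lands in a colour already at 7, so 51 draws are enough and 50 are not.

51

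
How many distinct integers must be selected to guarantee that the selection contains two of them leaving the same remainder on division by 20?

The 20 residue classes mod 20 are the pigeonholes.
With 20 integers one could put 1 in each residue class and have no class reach 2.
The 21st integer pushes some class to 2, so 20·1 + 1 = 21.

21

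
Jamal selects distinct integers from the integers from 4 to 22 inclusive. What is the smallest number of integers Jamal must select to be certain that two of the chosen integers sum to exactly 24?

Two chosen integers sum to 24 exactly when both halves of some pair {x, 24−x} with 4 ≤ x ≤ 24−x ≤ 20 are chosen — 8 such pairs.
The remaining 3 elements (those with no distinct partner in range) can never complete a 24-sum, so the worst case takes all of them and one from each pair: 3 + 8 = 11.
The 12th integer has to be the second member of some pair, so 11 + 1 = 12.

12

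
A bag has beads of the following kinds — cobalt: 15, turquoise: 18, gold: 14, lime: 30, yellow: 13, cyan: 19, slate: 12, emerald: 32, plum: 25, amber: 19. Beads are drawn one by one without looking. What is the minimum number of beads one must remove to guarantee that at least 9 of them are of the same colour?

The 10 colours are the holes; the beads drawn are the pigeons.
To avoid 9 of any one colour, the worst case takes at most 8 of each colour.
That gives 8 + 8 + 8 + 8 + 8 + 8 + 8 + 8 + 8 + 8 = 80 beads with no colour reaching 9.
The next bead forces some colour to 9, so 80 + 1 = 81.

81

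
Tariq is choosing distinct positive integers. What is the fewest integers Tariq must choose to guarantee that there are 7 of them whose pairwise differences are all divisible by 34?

Integers whose pairwise differences are multiples of 34 are exactly those sharing a remainder mod 34. The 34 residue classes mod 34 are the pigeonholes.
With 204 integers one could put 6 in each residue class and have no class reach 7.
The 205th integer pushes some class to 7, so 34·6 + 1 = 205.

205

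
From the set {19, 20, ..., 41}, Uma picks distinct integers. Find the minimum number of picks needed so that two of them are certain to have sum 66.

Group the elements by complementary pair {x, 66−x}: {25,41}, {26,40}, {27,39}, …, giving 8 two-element pairs, the single value 33 (it cannot pair with itself since the integers are distinct), and 6 integers whose partner 66−x falls outside [19,41].
Treating each of those 15 groups as a pigeonhole, one can pick one integer per group — 15 integers — with no two summing to 66.
The 16th integer lands in an occupied pair, forcing a sum of 66.

16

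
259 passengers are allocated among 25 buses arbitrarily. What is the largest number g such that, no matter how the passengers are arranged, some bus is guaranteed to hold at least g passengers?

11

By the pigeonhole principle, the 25 buses are the holes and the 259 passengers are the pigeons.
If every bus held at most 10 passengers, the total would be at most 25 × 10 = 250, which is less than 259.
So some bus holds at least ⌈259/25⌉ = 11 passengers.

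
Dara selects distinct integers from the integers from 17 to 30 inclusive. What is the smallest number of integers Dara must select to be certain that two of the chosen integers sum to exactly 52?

A set avoiding the sum 52 can contain at most one of each pair {x, 52−x}, plus the 6 elements whose complement lies outside the range or equal to its own complement.
The integers 17, …, 26 (10 of them) are such a set: any two sum to at least 17+18 = 35 and at most 25+26 = 51 < 52.
Pigeonhole: any 11th integer completes one of the 4 pairs, so 11 choices force a sum of 52.

11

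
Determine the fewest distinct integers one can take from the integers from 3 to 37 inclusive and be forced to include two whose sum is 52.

Group the elements by complementary pair {x, 52−x}: {15,37}, {16,36}, {17,35}, …, giving 11 two-element pairs; the single value 26 (it cannot pair with itself since the integers are distinct); and 12 integers whose partner 52−x falls outside [3,37].
Pigeonhole: treating each of those 24 groups as a pigeonhole, one can pick one integer per group — 24 integers — with no two summing to 52.
The 25th integer lands in an occupied pair, forcing a sum of 52.

25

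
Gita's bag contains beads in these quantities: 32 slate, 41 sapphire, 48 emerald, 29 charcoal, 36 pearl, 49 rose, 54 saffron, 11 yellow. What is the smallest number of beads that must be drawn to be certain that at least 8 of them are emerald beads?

260

In the worst case for collecting emerald beads, every non-emerald bead comes out first.
There are 32 + 41 + 29 + 36 + 49 + 54 + 11 = 252 non-emerald beads altogether.
After those, each further bead must be emerald, so 252 + 8 = 260 draws guarantee 8 emerald beads.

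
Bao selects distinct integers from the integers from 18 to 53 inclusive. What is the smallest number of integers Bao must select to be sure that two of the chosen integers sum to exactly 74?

21

A set avoiding the sum 74 can contain at most one of each pair {x, 74−x}, plus the 4 elements whose complement lies outside the range or equal to its own complement.
The integers 18, …, 37 (20 of them) are such a set: any two sum to at least 18+19 = 37 and at most 36+37 = 73 < 74.
Pigeonhole: any 21st integer completes one of the 16 pairs, so 21 choices force a sum of 74.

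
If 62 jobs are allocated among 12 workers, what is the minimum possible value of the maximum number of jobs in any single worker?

Pigeonhole: the 12 workers are the holes and the 62 jobs are the pigeons.
If every worker held at most 5 jobs, the total would be at most 12 × 5 = 60, which is less than 62.
So some worker holds at least ⌈62/12⌉ = 6 jobs.

6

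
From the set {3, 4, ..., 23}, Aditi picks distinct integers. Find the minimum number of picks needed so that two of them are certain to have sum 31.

14

Two chosen integers sum to 31 exactly when both halves of some pair {x, 31−x} with 8 ≤ x ≤ 31−x ≤ 23 are chosen — 8 such pairs.
The remaining 5 elements (those with no distinct partner in range) can never complete a 31-sum, so the worst case takes all of them and one from each pair: 5 + 8 = 13.
The 14th integer has to be the second member of some pair, so 13 + 1 = 14.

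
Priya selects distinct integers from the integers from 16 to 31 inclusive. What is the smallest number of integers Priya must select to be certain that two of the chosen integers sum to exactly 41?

Group the elements by complementary pair {x, 41−x}: {16,25}, {17,24}, {18,23}, …, giving 5 two-element pairs and 6 integers whose partner 41−x falls outside [16,31].
By the pigeonhole principle, treating each of those 11 groups as a pigeonhole, one can pick one integer per group — 11 integers — with no two summing to 41.
The 12th integer lands in an occupied pair, forcing a sum of 41.

12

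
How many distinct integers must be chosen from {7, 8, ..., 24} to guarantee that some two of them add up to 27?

12

Two chosen integers sum to 27 exactly when both halves of some pair {x, 27−x} with 7 ≤ x ≤ 27−x ≤ 20 are chosen — 7 such pairs.
The remaining 4 elements (those with no distinct partner in range) can never complete a 27-sum, so the worst case takes all of them and one from each pair: 4 + 7 = 11.
By pigeonhole, the 12th integer has to be the second member of some pair, so 11 + 1 = 12.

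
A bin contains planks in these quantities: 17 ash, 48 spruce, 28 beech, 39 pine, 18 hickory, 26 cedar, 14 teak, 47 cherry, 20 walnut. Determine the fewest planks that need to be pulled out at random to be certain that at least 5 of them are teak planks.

In the worst case for collecting teak planks, every non-teak plank comes out first.
There are 17 + 48 + 28 + 39 + 18 + 26 + 47 + 20 = 243 non-teak planks altogether.
After those, each further plank must be teak, so 243 + 5 = 248 draws guarantee 5 teak planks.

248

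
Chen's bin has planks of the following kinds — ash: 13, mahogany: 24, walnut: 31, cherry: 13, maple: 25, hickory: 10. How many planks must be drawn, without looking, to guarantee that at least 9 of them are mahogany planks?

101

In the worst case for collecting mahogany planks, every non-mahogany plank comes out first.
There are 13 + 31 + 13 + 25 + 10 = 92 non-mahogany planks altogether.
After those, each further plank must be mahogany, so 92 + 9 = 101 draws guarantee 9 mahogany planks.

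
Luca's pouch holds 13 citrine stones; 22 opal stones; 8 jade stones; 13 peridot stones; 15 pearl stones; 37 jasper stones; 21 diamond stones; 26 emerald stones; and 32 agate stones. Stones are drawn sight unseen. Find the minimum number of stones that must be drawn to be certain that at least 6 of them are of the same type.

46

An adversary could hand out at most 5 stones per type: 5 + 5 + 5 + 5 + 5 + 5 + 5 + 5 + 5 = 45 stones and still no type has 6.
By the pigeonhole principle, one more stone lands in a type already at 5, so 46 draws are enough and 45 are not.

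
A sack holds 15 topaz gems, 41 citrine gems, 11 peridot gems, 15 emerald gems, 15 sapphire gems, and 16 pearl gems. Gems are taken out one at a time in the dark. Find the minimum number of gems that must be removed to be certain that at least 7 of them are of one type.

Pigeonhole: the 6 types are the holes; the gems drawn are the pigeons.
To avoid 7 of any one type, the worst case takes at most 6 of each type.
That gives 6 + 6 + 6 + 6 + 6 + 6 = 36 gems with no type reaching 7.
The next gem forces some type to 7, so 36 + 1 = 37.

37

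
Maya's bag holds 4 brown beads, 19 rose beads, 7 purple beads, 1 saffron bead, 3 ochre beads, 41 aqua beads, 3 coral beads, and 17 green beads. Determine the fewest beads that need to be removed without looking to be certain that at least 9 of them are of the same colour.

43

By pigeonhole, the 8 colours are the holes; the beads drawn are the pigeons.
To avoid 9 of any one colour, the worst case takes at most 8 of each colour, or every bead of a colour that has fewer than 8.
That gives 4 + 8 + 7 + 1 + 3 + 8 + 3 + 8 = 42 beads with no colour reaching 9.
The next bead forces some colour to 9, so 42 + 1 = 43.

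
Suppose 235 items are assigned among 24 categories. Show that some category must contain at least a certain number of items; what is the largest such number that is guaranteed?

10

The 24 categories are the holes and the 235 items are the pigeons.
If every category held at most 9 items, the total would be at most 24 × 9 = 216, which is less than 235.
So some category holds at least ⌈235/24⌉ = 10 items.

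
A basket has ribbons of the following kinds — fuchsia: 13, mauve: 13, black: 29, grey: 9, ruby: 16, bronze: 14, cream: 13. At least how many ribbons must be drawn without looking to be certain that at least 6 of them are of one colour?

36

Pigeonhole: the 7 colours are the holes; the ribbons drawn are the pigeons.
To avoid 6 of any one colour, the worst case takes at most 5 of each colour.
That gives 5 + 5 + 5 + 5 + 5 + 5 + 5 = 35 ribbons with no colour reaching 6.
The next ribbon forces some colour to 6, so 35 + 1 = 36.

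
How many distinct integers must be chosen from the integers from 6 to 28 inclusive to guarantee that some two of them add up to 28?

16

Two chosen integers sum to 28 exactly when both halves of some pair {x, 28−x} with 6 ≤ x ≤ 28−x ≤ 22 are chosen — 8 such pairs.
The remaining 7 elements (those with no distinct partner in range) can never complete a 28-sum, so the worst case takes all of them and one from each pair: 7 + 8 = 15.
Pigeonhole: the 16th integer has to be the second member of some pair, so 15 + 1 = 16.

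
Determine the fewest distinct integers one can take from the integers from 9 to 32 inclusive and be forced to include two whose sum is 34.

17

A set avoiding the sum 34 can contain at most one of each pair {x, 34−x}, plus the 8 elements whose complement lies outside the range or equal to its own complement.
The integers 17, …, 32 (16 of them) are such a set: any two sum to at least 17+18 = 35 > 34.
By pigeonhole, any 17th integer completes one of the 8 pairs, so 17 choices force a sum of 34.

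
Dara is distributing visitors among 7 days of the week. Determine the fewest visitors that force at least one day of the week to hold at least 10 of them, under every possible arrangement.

64

With 63 visitors one could put exactly 9 in each of the 7 days of the week, and no day of the week would reach 10.
One more visitor must land in a day of the week that already has 9, giving it 10.
So 7 × 9 + 1 = 64 visitors are required.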